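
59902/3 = 19967 + 1/3 = 19967.33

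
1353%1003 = 350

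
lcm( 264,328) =10824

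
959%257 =188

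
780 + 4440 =5220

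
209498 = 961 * 218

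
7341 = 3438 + 3903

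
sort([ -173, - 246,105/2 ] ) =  [-246,-173,105/2 ]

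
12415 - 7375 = 5040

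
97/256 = 97/256= 0.38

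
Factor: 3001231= 17^1 * 53^1* 3331^1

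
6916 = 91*76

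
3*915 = 2745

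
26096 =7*3728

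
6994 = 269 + 6725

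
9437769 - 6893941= 2543828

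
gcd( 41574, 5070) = 1014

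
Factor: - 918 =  - 2^1*3^3*17^1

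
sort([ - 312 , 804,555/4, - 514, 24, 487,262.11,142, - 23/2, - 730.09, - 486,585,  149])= [ - 730.09 , - 514, - 486, - 312, - 23/2,24,555/4, 142, 149,262.11, 487,  585,804]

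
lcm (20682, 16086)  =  144774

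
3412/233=3412/233   =  14.64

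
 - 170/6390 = - 1+622/639 = -  0.03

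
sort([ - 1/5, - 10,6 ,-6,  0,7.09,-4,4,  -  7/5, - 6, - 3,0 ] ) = [ - 10, - 6, - 6 , - 4, - 3, - 7/5, - 1/5, 0, 0,4,  6,7.09] 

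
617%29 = 8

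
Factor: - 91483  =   - 7^2*1867^1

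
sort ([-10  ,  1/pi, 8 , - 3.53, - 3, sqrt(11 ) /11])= [ - 10, - 3.53, - 3, sqrt (11) /11, 1/pi,8 ] 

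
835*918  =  766530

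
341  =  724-383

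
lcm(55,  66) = 330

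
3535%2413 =1122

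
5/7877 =5/7877 = 0.00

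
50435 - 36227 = 14208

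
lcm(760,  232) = 22040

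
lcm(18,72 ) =72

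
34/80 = 17/40 = 0.42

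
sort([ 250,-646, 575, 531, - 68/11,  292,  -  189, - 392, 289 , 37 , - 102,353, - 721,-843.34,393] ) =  [ - 843.34, - 721, - 646, - 392 , - 189  , -102, - 68/11,  37, 250, 289 , 292,353, 393,531, 575]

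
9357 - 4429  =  4928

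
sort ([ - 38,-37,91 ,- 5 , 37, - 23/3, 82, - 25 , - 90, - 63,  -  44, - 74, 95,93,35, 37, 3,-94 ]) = [  -  94, - 90,-74, - 63,-44 ,- 38, - 37,  -  25, - 23/3, - 5, 3, 35, 37 , 37,82,91,93,  95] 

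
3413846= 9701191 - 6287345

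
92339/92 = 92339/92 = 1003.68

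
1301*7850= 10212850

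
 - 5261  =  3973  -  9234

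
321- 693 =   -  372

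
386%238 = 148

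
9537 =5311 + 4226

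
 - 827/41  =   - 827/41 = - 20.17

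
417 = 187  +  230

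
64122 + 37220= 101342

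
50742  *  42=2131164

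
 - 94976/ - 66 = 1439 + 1/33 = 1439.03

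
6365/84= 75 +65/84 = 75.77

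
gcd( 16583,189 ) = 7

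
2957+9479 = 12436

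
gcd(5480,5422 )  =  2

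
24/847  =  24/847 = 0.03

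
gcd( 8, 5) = 1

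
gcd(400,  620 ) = 20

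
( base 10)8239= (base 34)74B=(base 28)AE7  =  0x202f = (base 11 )6210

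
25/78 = 25/78=0.32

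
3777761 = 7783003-4005242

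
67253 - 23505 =43748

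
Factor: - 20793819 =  - 3^1*6931273^1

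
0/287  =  0=   0.00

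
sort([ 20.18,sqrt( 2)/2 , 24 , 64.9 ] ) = [ sqrt(2)/2,20.18,24, 64.9] 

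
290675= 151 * 1925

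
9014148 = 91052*99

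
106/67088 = 53/33544 = 0.00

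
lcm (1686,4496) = 13488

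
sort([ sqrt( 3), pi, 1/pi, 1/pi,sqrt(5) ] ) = [ 1/pi, 1/pi, sqrt(3 ),sqrt(5), pi] 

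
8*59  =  472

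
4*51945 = 207780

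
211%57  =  40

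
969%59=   25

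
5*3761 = 18805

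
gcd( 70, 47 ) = 1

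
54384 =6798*8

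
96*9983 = 958368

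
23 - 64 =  - 41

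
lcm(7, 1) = 7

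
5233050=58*90225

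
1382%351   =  329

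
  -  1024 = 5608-6632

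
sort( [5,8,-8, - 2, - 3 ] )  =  [-8,-3,-2, 5,8] 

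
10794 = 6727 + 4067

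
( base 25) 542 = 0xC9B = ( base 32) 34R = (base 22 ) 6ef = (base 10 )3227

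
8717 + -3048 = 5669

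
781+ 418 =1199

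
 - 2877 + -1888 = -4765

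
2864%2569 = 295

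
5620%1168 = 948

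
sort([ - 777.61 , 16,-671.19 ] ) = [-777.61, - 671.19,  16] 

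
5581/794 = 7  +  23/794 = 7.03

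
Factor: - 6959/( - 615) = 3^( - 1)*5^ (  -  1)*41^(  -  1)*6959^1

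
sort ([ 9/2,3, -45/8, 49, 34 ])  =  [ - 45/8,3,9/2, 34 , 49 ] 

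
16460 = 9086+7374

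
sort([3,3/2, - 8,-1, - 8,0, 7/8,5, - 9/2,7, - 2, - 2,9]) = [ - 8, - 8, - 9/2,-2, - 2,  -  1,0, 7/8,3/2,3,  5,7, 9]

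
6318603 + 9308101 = 15626704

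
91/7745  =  91/7745 = 0.01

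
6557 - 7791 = - 1234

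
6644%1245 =419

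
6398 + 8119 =14517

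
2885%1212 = 461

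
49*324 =15876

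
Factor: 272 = 2^4*17^1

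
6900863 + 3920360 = 10821223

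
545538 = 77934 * 7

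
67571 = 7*9653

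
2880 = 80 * 36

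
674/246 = 2 + 91/123 =2.74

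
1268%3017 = 1268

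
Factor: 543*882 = 478926=2^1*3^3*7^2  *  181^1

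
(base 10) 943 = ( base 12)667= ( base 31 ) ud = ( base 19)2bc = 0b1110101111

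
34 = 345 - 311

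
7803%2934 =1935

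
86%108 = 86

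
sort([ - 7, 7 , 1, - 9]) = [-9,-7, 1, 7]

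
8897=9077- 180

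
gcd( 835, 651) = 1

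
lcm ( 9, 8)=72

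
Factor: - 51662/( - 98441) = 2^1*7^( - 4)*13^1*41^(-1)*1987^1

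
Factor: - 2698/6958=-7^(-2)*19^1 = - 19/49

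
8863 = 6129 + 2734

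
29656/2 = 14828 = 14828.00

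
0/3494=0 = 0.00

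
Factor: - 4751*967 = -4594217 = -967^1*4751^1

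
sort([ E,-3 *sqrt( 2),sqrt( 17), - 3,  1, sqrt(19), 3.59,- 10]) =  [ - 10, - 3*sqrt( 2 ), - 3,  1, E,3.59, sqrt(17) , sqrt( 19)] 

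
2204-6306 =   -  4102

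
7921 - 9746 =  - 1825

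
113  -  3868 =-3755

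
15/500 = 3/100 = 0.03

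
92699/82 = 1130 + 39/82 = 1130.48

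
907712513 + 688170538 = 1595883051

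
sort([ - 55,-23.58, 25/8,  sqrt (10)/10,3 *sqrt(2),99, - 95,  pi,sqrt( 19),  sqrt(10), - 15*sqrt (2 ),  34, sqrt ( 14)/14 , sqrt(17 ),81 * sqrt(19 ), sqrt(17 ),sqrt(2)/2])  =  [-95,  -  55,  -  23.58,  -  15*sqrt( 2), sqrt(14 ) /14, sqrt( 10 )/10,  sqrt(2)/2, 25/8,pi, sqrt(10),sqrt(17 ), sqrt(17),3*sqrt(2 ) , sqrt(19), 34, 99,81*sqrt (19)]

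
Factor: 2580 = 2^2* 3^1 * 5^1 * 43^1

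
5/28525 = 1/5705   =  0.00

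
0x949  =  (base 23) 4B8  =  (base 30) 2j7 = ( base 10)2377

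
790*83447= 65923130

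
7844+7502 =15346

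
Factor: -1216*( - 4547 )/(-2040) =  - 691144/255 = -2^3*3^(-1) * 5^( -1 )*17^ (-1)*19^1*4547^1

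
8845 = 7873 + 972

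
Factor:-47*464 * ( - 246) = 2^5*3^1* 29^1*41^1*47^1 = 5364768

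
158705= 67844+90861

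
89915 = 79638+10277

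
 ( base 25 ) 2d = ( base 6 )143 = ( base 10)63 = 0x3f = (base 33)1U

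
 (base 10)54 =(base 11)4A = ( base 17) 33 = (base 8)66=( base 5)204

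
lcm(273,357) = 4641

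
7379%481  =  164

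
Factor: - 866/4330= -1/5  =  - 5^( - 1) 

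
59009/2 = 29504 + 1/2 = 29504.50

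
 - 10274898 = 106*( - 96933) 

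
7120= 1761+5359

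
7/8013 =7/8013 = 0.00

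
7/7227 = 7/7227=0.00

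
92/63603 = 92/63603 = 0.00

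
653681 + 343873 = 997554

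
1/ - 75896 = - 1 + 75895/75896 = - 0.00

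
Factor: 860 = 2^2*5^1*43^1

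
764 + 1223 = 1987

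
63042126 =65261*966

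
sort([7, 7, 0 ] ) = [ 0, 7, 7 ]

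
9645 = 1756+7889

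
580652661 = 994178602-413525941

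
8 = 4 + 4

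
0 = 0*378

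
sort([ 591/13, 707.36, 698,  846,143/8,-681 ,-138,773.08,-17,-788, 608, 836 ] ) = [ - 788 , - 681, - 138, - 17, 143/8, 591/13 , 608, 698, 707.36, 773.08, 836, 846]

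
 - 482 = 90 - 572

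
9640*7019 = 67663160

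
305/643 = 305/643  =  0.47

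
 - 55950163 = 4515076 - 60465239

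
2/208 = 1/104 = 0.01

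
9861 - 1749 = 8112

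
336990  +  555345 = 892335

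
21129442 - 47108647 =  - 25979205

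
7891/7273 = 1 + 618/7273 = 1.08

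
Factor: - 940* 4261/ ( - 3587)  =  4005340/3587 =2^2*5^1*17^( - 1 )* 47^1*211^(-1)*4261^1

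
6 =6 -0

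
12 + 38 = 50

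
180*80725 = 14530500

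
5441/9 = 5441/9 =604.56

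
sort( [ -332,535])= [ - 332,535 ]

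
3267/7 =3267/7 = 466.71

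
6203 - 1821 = 4382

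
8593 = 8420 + 173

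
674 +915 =1589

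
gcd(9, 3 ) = 3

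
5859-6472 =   -  613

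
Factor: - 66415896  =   - 2^3*3^3 * 307481^1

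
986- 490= 496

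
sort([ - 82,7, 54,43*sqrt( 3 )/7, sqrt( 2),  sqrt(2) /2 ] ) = [ - 82, sqrt (2 )/2,sqrt( 2),7,  43*sqrt (3) /7,54]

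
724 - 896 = - 172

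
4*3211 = 12844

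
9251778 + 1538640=10790418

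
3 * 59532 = 178596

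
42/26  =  1 + 8/13 = 1.62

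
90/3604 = 45/1802 = 0.02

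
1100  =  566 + 534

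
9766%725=341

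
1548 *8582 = 13284936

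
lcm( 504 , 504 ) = 504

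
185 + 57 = 242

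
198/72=2 + 3/4 = 2.75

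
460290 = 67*6870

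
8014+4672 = 12686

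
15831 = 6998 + 8833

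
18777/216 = 86 + 67/72 = 86.93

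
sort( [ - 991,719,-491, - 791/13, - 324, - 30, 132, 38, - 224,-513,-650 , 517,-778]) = [-991,-778,-650, - 513,  -  491,-324,-224, - 791/13,  -  30,  38, 132, 517, 719]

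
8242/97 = 84 + 94/97 = 84.97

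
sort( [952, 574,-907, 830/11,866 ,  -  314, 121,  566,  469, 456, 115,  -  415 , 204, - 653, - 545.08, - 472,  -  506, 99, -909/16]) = [ - 907,-653, - 545.08, - 506, - 472, - 415, - 314 , - 909/16, 830/11, 99, 115,  121,204,456,  469, 566,574, 866, 952]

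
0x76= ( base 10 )118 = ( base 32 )3M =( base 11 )A8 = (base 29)42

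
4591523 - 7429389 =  - 2837866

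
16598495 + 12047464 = 28645959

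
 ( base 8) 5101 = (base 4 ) 221001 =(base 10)2625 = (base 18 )81F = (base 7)10440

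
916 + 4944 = 5860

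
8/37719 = 8/37719 = 0.00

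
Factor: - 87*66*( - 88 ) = 2^4 * 3^2*11^2*29^1 = 505296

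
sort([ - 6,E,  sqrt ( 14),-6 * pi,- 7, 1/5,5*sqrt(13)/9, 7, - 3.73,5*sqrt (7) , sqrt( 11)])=[ - 6 * pi, - 7, - 6,- 3.73,1/5,5*sqrt(13 )/9,E,sqrt( 11 ), sqrt(14),  7,5 * sqrt(7)]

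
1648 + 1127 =2775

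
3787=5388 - 1601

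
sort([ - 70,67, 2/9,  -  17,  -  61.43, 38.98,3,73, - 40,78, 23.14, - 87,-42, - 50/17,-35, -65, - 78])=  [ - 87,-78 ,-70,-65,  -  61.43 , - 42, - 40,  -  35,-17,- 50/17, 2/9, 3,23.14, 38.98,67,73, 78]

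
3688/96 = 38 + 5/12=38.42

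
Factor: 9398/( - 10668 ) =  - 37/42 = - 2^ ( - 1)*3^( - 1 ) * 7^ ( - 1 )*37^1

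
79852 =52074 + 27778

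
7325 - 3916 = 3409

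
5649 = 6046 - 397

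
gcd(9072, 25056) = 432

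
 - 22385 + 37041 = 14656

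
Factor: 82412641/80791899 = 3^( - 1)*3593^1*22937^1*26930633^(-1 )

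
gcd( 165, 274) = 1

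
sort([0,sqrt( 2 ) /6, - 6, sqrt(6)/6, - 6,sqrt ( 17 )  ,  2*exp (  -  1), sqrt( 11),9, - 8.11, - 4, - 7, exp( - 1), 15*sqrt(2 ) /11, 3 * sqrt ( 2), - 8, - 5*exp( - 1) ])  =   [ - 8.11, - 8, - 7,-6 , - 6, - 4, - 5*exp( -1), 0, sqrt( 2)/6,exp ( - 1), sqrt( 6)/6,2*exp(- 1),15 * sqrt( 2 ) /11, sqrt( 11),sqrt( 17),3*sqrt(2),9]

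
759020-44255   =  714765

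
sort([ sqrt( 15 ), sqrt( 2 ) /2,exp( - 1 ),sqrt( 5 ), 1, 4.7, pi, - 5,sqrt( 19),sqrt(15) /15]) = [ - 5, sqrt(15 )/15, exp( - 1), sqrt(2) /2,1  ,  sqrt(5 ),  pi, sqrt(15), sqrt( 19 ),4.7 ]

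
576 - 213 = 363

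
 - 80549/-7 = 11507  +  0/1=11507.00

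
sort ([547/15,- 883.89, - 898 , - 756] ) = [ - 898, - 883.89,-756 , 547/15]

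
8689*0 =0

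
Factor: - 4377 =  - 3^1*1459^1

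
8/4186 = 4/2093 = 0.00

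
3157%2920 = 237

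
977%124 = 109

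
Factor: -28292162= - 2^1*23^1*615047^1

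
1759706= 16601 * 106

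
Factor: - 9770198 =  - 2^1*4885099^1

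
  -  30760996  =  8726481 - 39487477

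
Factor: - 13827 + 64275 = 2^4*3^1*1051^1 = 50448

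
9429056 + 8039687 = 17468743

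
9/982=9/982= 0.01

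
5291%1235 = 351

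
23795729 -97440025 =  - 73644296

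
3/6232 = 3/6232 = 0.00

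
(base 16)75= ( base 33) 3I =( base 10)117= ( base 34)3F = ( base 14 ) 85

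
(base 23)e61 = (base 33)6ul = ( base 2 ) 1110101111001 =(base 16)1d79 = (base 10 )7545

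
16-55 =-39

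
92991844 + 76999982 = 169991826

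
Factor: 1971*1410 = 2^1*3^4*5^1*47^1 * 73^1 = 2779110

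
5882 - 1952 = 3930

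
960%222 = 72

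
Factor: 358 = 2^1 * 179^1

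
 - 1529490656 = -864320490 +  - 665170166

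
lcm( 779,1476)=28044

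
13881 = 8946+4935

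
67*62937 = 4216779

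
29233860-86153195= - 56919335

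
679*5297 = 3596663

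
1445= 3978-2533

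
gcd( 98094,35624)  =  2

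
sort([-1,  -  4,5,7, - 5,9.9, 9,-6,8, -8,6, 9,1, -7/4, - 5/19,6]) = [-8,-6,-5,-4, - 7/4 ,-1, - 5/19,1, 5,6,6, 7 , 8,9,9,9.9]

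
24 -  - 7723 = 7747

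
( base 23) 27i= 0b10011010101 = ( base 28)1g5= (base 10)1237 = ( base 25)1oc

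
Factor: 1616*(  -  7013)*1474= - 16704853792 = -  2^5*11^1* 67^1 * 101^1 * 7013^1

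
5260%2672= 2588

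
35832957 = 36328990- 496033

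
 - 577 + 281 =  - 296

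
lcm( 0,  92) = 0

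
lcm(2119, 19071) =19071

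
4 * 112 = 448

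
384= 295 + 89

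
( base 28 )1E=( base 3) 1120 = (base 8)52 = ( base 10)42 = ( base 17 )28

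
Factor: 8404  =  2^2*11^1*191^1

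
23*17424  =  400752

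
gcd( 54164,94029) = 1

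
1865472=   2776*672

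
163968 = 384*427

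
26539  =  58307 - 31768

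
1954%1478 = 476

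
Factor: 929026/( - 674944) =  - 2^(-6)*7^1 *5273^( - 1)*66359^1 =- 464513/337472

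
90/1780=9/178 = 0.05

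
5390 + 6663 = 12053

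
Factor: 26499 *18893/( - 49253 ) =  - 3^1 * 7^1*11^2*73^1*2699^1 *49253^(- 1) = - 500645607/49253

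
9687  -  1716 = 7971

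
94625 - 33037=61588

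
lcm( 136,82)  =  5576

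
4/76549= 4/76549 = 0.00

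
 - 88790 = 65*( - 1366 )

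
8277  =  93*89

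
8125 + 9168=17293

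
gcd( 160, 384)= 32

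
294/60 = 49/10 = 4.90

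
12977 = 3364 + 9613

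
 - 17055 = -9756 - 7299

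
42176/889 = 47 + 393/889  =  47.44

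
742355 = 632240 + 110115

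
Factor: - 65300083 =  - 29^1 * 2251727^1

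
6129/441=13+44/49 = 13.90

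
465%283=182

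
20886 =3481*6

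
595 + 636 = 1231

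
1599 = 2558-959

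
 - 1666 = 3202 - 4868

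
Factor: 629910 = 2^1*3^3*5^1*2333^1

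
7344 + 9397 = 16741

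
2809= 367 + 2442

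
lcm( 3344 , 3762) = 30096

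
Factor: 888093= 3^2*101^1*977^1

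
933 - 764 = 169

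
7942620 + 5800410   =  13743030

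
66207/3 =22069 = 22069.00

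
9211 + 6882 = 16093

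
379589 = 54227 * 7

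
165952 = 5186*32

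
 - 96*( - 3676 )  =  352896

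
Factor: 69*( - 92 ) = -2^2*3^1*23^2 = - 6348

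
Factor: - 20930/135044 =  - 115/742 = - 2^( - 1) * 5^1 * 7^(  -  1)  *23^1  *  53^( - 1)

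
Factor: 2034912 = 2^5*3^1*11^1 * 41^1*47^1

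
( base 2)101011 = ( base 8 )53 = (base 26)1h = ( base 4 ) 223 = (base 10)43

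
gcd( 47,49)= 1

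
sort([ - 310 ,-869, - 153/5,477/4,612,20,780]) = [  -  869, - 310, - 153/5,20,  477/4,612, 780]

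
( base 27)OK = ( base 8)1234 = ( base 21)1ah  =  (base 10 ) 668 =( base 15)2E8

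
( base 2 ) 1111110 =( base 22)5g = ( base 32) 3u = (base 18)70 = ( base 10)126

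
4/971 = 4/971   =  0.00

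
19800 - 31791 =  - 11991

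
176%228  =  176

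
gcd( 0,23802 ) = 23802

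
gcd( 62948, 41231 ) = 1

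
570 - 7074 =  - 6504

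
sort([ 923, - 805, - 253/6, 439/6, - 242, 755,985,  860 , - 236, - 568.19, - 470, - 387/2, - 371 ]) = [ - 805, - 568.19, - 470,-371,-242, - 236 , - 387/2, -253/6,439/6, 755, 860, 923,985]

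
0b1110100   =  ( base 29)40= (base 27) 48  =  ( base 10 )116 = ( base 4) 1310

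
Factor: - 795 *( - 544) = 432480 = 2^5*3^1 * 5^1 *17^1*53^1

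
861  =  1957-1096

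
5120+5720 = 10840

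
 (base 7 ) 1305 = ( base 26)j1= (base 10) 495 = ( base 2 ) 111101111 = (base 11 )410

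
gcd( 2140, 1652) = 4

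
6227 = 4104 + 2123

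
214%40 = 14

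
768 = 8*96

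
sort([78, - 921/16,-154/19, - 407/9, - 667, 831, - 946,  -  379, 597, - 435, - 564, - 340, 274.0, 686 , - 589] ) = [  -  946,-667,  -  589,-564,- 435, - 379,-340,  -  921/16,-407/9, - 154/19, 78 , 274.0, 597, 686, 831 ] 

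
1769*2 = 3538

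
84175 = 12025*7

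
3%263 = 3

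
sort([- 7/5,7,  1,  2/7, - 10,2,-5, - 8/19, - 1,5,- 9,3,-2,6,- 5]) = [  -  10, - 9,  -  5,  -  5, - 2, - 7/5, - 1, - 8/19,2/7, 1, 2,3,5,6,7] 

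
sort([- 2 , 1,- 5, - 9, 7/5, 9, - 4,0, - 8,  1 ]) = [  -  9,-8, - 5,  -  4, -2 , 0, 1, 1, 7/5, 9 ]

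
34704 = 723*48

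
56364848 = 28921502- -27443346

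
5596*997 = 5579212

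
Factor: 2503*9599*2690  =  2^1*5^1 * 29^1*269^1*331^1 * 2503^1=64630738930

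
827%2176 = 827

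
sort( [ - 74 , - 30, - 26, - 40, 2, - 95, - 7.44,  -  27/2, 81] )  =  [  -  95, - 74, - 40, - 30,  -  26, - 27/2,  -  7.44 , 2  ,  81] 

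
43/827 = 43/827 = 0.05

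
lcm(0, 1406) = 0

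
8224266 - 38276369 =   -  30052103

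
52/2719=52/2719 = 0.02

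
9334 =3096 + 6238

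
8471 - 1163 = 7308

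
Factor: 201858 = 2^1*3^1 * 17^1*1979^1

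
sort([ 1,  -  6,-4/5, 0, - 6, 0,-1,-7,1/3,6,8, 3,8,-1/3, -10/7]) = [ - 7,-6, - 6,  -  10/7,-1,-4/5,-1/3,0,0,1/3,1,3,6, 8,  8]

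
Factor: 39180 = 2^2 * 3^1*5^1*653^1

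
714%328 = 58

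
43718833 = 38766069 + 4952764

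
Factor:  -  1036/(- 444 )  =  3^( - 1) * 7^1 = 7/3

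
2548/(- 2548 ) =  - 1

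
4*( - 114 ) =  - 456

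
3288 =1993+1295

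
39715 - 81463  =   - 41748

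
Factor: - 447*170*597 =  - 2^1 * 3^2*5^1*17^1*149^1*199^1 =- 45366030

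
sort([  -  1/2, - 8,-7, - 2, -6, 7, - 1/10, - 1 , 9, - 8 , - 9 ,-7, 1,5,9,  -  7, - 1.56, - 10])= [ - 10 , - 9, - 8, -8, - 7,-7,  -  7, - 6, - 2 , - 1.56, - 1, - 1/2, - 1/10, 1,5,7,9,  9]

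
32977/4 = 32977/4 = 8244.25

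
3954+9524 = 13478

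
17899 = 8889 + 9010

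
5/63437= 5/63437  =  0.00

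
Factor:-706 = -2^1 * 353^1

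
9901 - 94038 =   -  84137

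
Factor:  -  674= - 2^1*337^1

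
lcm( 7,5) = 35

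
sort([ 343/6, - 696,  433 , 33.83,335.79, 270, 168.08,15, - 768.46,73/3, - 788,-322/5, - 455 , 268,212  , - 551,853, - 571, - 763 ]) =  [ - 788, - 768.46, - 763,-696, - 571, - 551, - 455, - 322/5,15, 73/3 , 33.83,343/6,168.08, 212,268,270,  335.79,433,853 ] 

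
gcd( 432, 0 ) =432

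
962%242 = 236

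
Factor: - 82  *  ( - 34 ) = 2^2*17^1*41^1 = 2788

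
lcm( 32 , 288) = 288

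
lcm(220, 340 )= 3740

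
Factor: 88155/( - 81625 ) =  - 3^3*5^( - 2) = -27/25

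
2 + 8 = 10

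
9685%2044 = 1509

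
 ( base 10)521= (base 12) 375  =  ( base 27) j8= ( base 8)1011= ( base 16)209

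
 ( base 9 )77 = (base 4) 1012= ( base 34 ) 22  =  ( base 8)106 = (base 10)70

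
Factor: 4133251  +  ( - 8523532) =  - 4390281 = - 3^5*7^1*29^1*89^1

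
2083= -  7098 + 9181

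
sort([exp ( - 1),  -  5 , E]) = [ - 5, exp( - 1),E ] 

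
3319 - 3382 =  - 63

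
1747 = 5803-4056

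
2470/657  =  3 + 499/657= 3.76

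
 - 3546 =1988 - 5534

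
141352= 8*17669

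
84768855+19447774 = 104216629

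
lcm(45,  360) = 360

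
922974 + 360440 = 1283414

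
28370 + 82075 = 110445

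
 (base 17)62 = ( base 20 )54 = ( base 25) 44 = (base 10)104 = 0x68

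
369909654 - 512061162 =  - 142151508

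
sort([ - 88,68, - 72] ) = [ - 88 , - 72 , 68 ] 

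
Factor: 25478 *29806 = 759397268 = 2^2 * 7^1*2129^1 * 12739^1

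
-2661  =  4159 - 6820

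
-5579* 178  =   - 993062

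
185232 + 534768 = 720000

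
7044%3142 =760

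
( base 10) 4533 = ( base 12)2759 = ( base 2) 1000110110101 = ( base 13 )20a9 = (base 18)dhf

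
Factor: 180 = 2^2*3^2 *5^1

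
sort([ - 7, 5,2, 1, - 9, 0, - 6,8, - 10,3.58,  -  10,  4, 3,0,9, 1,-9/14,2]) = [-10, - 10, - 9,-7,-6, - 9/14, 0,0, 1, 1,2, 2,3 , 3.58,4,5, 8,  9]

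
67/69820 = 67/69820 = 0.00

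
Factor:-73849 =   -  73849^1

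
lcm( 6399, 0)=0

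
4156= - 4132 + 8288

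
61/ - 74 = - 1+ 13/74 = - 0.82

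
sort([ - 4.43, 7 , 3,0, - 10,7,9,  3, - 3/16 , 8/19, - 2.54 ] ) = [ - 10, - 4.43, - 2.54, - 3/16 , 0, 8/19,3, 3, 7,  7,9]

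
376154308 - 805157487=  -  429003179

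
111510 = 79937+31573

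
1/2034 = 1/2034=0.00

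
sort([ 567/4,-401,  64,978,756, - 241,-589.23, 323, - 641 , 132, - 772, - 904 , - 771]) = [ - 904, - 772 , - 771,-641, - 589.23, - 401,  -  241,64, 132, 567/4,323,756,  978 ]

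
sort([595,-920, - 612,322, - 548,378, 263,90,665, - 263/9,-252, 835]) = [ - 920, - 612, - 548, - 252, - 263/9 , 90,263, 322 , 378,595 , 665 , 835 ] 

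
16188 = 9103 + 7085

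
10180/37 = 275 + 5/37  =  275.14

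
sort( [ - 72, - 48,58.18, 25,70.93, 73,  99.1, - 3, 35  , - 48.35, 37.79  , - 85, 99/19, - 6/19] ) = [ - 85, - 72, - 48.35, - 48 ,-3, - 6/19 , 99/19,25,35, 37.79, 58.18,  70.93, 73, 99.1]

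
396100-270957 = 125143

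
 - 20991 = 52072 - 73063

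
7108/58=3554/29 = 122.55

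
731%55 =16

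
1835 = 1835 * 1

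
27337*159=4346583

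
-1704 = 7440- 9144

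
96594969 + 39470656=136065625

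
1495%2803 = 1495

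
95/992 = 95/992 = 0.10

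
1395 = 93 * 15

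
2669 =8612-5943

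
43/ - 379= - 43/379 = -0.11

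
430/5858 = 215/2929 = 0.07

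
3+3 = 6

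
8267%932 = 811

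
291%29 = 1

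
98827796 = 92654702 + 6173094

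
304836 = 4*76209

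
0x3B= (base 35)1O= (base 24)2B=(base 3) 2012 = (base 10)59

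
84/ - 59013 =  - 1+19643/19671 = - 0.00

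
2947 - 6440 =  - 3493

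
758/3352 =379/1676= 0.23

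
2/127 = 2/127 = 0.02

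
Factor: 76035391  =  71^1 * 1070921^1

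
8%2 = 0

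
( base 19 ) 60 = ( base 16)72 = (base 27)46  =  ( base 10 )114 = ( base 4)1302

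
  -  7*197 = - 1379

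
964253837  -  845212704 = 119041133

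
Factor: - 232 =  - 2^3*29^1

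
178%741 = 178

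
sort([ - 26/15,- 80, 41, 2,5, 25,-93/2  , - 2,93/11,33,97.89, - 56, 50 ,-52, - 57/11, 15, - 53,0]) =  [-80, - 56, - 53, -52, - 93/2, - 57/11, - 2, - 26/15, 0, 2, 5,93/11,15 , 25, 33, 41 , 50,97.89]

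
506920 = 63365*8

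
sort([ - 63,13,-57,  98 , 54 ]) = [ - 63, - 57,  13 , 54,98]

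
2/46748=1/23374 = 0.00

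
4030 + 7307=11337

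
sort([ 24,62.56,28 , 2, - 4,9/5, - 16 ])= [ - 16 , - 4, 9/5, 2,  24,28, 62.56 ] 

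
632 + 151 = 783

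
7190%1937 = 1379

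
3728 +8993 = 12721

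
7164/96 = 74 + 5/8 = 74.62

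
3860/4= 965  =  965.00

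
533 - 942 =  - 409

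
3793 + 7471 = 11264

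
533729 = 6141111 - 5607382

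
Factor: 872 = 2^3*109^1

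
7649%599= 461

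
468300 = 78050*6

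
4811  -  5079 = -268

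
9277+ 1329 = 10606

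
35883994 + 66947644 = 102831638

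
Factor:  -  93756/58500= -601/375 = -3^( - 1)*5^( - 3)*601^1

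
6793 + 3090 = 9883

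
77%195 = 77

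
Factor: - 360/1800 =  - 5^(-1)  =  - 1/5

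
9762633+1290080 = 11052713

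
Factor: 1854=2^1*3^2 * 103^1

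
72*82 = 5904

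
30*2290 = 68700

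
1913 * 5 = 9565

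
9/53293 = 9/53293 = 0.00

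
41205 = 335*123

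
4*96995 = 387980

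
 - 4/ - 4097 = 4/4097 = 0.00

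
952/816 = 7/6 = 1.17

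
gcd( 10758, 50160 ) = 66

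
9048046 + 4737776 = 13785822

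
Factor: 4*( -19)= - 2^2*19^1 =- 76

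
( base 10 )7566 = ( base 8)16616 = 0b1110110001110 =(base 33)6V9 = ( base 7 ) 31026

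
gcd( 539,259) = 7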